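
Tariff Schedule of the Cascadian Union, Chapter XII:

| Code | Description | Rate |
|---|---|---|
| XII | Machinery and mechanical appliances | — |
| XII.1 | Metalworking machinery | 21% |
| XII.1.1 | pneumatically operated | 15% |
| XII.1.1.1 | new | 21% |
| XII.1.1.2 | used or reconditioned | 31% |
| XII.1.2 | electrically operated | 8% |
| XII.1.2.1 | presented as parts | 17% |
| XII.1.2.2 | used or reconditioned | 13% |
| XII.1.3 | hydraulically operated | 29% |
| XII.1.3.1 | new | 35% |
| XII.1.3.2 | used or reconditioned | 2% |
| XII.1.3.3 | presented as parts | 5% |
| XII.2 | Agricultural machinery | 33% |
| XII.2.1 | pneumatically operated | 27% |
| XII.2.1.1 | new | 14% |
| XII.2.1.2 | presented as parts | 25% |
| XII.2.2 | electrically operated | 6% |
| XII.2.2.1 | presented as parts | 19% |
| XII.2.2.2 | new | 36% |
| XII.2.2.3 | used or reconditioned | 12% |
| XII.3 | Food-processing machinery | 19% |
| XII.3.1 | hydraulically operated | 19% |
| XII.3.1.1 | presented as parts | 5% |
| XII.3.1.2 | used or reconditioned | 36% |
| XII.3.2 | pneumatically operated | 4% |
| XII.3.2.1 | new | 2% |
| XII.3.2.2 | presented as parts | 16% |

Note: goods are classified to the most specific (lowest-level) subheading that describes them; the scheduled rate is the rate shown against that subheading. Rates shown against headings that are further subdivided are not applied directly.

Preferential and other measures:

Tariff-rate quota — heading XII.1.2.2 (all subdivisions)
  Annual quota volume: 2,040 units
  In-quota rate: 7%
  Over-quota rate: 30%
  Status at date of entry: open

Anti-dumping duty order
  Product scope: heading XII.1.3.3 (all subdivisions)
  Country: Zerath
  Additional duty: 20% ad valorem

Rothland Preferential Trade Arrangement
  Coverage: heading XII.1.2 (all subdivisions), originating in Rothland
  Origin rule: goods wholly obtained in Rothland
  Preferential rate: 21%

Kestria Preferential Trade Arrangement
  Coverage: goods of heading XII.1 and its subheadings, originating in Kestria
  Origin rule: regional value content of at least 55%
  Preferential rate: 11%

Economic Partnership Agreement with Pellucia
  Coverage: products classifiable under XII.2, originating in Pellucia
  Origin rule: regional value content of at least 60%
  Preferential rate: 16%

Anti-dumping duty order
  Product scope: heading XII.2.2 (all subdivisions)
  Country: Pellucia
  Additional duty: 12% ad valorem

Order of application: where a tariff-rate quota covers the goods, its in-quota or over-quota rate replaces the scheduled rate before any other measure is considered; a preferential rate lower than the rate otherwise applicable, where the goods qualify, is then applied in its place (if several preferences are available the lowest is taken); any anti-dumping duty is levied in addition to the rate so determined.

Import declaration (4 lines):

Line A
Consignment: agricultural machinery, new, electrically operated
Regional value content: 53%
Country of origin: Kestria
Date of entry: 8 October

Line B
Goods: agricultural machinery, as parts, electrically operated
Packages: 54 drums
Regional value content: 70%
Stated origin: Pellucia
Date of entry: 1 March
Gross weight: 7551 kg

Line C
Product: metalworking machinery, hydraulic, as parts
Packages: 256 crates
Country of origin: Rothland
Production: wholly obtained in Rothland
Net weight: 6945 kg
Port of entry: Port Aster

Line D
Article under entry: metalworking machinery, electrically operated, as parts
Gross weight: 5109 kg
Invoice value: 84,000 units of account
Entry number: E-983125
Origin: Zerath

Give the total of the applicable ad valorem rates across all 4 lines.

Line A: agricultural → XII.2; electrically operated → XII.2.2; new → XII.2.2.2. Scheduled 36%. Kestria agreement on XII.1: XII.2.2.2 not covered. → 36%.
Line B: agricultural → XII.2; electrically operated → XII.2.2; as parts → XII.2.2.1. Scheduled 19%. Pellucia agreement on XII.2: RVC ≥ 60% → 16% available; preferential 16%; anti-dumping (Pellucia, XII.2.2): +12%; total 16% + 12% = 28%. → 28%.
Line C: metalworking → XII.1; hydraulic → XII.1.3; as parts → XII.1.3.3. Scheduled 5%. Rothland agreement on XII.1.2: XII.1.3.3 not covered. → 5%.
Line D: metalworking → XII.1; electrically operated → XII.1.2; as parts → XII.1.2.1. Scheduled 17%. No special measure applies. → 17%.
Sum: 36% + 28% + 5% + 17% = 86%.

86%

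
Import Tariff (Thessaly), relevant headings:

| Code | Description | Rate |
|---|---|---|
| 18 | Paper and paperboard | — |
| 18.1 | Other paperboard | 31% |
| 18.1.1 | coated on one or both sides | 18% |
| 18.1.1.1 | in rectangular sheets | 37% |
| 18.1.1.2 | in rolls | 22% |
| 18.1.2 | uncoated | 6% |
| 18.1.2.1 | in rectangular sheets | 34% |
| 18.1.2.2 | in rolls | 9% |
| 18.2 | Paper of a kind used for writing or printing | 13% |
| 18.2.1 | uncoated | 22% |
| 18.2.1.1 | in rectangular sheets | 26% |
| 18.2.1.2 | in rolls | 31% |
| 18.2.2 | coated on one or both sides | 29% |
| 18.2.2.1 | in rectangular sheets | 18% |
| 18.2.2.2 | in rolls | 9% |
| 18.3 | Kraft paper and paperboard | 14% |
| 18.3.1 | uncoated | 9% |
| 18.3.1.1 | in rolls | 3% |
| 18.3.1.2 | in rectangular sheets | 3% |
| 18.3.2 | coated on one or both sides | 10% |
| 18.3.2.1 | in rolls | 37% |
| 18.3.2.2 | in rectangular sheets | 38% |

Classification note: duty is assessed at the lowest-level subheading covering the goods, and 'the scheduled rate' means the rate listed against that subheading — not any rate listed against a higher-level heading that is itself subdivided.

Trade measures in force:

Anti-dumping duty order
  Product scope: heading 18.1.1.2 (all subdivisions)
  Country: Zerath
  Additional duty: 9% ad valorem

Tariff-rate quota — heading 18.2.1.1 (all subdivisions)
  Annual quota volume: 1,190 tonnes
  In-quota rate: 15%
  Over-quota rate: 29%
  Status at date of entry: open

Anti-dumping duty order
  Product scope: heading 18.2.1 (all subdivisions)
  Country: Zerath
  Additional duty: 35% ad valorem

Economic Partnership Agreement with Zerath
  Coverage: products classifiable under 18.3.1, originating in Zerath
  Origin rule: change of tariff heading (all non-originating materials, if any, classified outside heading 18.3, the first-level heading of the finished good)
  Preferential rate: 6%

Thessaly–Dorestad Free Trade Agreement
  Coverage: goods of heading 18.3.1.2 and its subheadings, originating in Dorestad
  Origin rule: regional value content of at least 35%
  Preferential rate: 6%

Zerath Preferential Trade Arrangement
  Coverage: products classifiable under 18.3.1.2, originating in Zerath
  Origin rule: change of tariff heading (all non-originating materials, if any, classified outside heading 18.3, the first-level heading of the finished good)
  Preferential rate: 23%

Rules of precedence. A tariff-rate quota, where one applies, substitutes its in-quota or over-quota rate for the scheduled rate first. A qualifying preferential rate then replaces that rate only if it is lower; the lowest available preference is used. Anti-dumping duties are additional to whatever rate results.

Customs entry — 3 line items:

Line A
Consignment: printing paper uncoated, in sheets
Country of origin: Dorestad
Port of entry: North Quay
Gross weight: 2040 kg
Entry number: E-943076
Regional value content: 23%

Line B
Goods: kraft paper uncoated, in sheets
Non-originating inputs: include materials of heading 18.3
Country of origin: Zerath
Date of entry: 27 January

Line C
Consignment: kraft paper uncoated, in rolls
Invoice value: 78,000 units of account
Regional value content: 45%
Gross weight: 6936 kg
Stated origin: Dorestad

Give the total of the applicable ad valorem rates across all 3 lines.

Line A: printing paper → 18.2; uncoated → 18.2.1; in sheets → 18.2.1.1. Scheduled 26%. quota on 18.2.1.1 open → in-quota 15%; Dorestad agreement on 18.3.1.2: 18.2.1.1 not covered. → 15%.
Line B: kraft paper → 18.3; uncoated → 18.3.1; in sheets → 18.3.1.2. Scheduled 3%. Zerath agreement on 18.3.1: CTH not met; Zerath agreement on 18.3.1.2: CTH not met. → 3%.
Line C: kraft paper → 18.3; uncoated → 18.3.1; in rolls → 18.3.1.1. Scheduled 3%. Dorestad agreement on 18.3.1.2: 18.3.1.1 not covered. → 3%.
Sum: 15% + 3% + 3% = 21%.

21%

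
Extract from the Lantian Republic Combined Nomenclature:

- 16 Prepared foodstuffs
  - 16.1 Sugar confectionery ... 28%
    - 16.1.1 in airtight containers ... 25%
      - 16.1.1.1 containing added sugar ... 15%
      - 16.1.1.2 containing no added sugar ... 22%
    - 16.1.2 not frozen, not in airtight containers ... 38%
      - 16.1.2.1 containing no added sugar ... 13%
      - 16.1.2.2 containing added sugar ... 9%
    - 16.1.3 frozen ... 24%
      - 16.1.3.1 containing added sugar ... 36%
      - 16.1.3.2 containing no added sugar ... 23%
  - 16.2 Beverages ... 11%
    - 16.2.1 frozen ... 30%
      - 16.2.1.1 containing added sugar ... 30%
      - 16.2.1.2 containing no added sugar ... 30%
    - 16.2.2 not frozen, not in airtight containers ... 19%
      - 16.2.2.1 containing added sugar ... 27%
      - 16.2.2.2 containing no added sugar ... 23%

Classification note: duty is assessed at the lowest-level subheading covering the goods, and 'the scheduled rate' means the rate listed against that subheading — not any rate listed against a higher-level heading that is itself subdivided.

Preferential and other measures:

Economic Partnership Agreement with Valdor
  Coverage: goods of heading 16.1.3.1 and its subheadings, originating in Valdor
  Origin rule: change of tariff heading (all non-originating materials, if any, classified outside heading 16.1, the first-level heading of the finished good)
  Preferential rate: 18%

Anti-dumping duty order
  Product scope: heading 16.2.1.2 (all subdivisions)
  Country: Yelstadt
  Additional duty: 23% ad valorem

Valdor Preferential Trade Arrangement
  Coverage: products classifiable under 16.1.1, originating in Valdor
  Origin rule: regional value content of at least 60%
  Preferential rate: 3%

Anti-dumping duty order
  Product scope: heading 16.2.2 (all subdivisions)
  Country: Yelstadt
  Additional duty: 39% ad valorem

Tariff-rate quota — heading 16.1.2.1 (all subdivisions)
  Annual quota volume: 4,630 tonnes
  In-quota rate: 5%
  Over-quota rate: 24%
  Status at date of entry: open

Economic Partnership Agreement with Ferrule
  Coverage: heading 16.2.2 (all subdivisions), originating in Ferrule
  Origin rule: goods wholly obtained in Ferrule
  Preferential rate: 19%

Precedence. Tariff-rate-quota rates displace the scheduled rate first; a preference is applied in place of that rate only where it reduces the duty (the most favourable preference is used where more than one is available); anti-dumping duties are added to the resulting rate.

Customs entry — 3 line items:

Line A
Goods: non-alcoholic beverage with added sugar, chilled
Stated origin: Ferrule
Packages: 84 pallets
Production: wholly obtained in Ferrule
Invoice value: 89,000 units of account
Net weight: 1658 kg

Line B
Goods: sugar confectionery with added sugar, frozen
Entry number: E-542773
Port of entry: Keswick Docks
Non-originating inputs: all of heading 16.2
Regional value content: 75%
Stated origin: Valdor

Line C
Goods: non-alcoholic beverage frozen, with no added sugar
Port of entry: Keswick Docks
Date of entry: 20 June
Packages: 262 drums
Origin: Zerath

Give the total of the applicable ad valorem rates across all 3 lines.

67%

Line A: non-alcoholic beverage → 16.2; chilled → 16.2.2; with added sugar → 16.2.2.1. Scheduled 27%. Ferrule agreement on 16.2.2: wholly obtained → 19% available; preferential 19%. → 19%.
Line B: sugar confectionery → 16.1; frozen → 16.1.3; with added sugar → 16.1.3.1. Scheduled 36%. Valdor agreement on 16.1.3.1: CTH met → 18% available; Valdor agreement on 16.1.1: 16.1.3.1 not covered; preferential 18%. → 18%.
Line C: non-alcoholic beverage → 16.2; frozen → 16.2.1; with no added sugar → 16.2.1.2. Scheduled 30%. No special measure applies. → 30%.
Sum: 19% + 18% + 30% = 67%.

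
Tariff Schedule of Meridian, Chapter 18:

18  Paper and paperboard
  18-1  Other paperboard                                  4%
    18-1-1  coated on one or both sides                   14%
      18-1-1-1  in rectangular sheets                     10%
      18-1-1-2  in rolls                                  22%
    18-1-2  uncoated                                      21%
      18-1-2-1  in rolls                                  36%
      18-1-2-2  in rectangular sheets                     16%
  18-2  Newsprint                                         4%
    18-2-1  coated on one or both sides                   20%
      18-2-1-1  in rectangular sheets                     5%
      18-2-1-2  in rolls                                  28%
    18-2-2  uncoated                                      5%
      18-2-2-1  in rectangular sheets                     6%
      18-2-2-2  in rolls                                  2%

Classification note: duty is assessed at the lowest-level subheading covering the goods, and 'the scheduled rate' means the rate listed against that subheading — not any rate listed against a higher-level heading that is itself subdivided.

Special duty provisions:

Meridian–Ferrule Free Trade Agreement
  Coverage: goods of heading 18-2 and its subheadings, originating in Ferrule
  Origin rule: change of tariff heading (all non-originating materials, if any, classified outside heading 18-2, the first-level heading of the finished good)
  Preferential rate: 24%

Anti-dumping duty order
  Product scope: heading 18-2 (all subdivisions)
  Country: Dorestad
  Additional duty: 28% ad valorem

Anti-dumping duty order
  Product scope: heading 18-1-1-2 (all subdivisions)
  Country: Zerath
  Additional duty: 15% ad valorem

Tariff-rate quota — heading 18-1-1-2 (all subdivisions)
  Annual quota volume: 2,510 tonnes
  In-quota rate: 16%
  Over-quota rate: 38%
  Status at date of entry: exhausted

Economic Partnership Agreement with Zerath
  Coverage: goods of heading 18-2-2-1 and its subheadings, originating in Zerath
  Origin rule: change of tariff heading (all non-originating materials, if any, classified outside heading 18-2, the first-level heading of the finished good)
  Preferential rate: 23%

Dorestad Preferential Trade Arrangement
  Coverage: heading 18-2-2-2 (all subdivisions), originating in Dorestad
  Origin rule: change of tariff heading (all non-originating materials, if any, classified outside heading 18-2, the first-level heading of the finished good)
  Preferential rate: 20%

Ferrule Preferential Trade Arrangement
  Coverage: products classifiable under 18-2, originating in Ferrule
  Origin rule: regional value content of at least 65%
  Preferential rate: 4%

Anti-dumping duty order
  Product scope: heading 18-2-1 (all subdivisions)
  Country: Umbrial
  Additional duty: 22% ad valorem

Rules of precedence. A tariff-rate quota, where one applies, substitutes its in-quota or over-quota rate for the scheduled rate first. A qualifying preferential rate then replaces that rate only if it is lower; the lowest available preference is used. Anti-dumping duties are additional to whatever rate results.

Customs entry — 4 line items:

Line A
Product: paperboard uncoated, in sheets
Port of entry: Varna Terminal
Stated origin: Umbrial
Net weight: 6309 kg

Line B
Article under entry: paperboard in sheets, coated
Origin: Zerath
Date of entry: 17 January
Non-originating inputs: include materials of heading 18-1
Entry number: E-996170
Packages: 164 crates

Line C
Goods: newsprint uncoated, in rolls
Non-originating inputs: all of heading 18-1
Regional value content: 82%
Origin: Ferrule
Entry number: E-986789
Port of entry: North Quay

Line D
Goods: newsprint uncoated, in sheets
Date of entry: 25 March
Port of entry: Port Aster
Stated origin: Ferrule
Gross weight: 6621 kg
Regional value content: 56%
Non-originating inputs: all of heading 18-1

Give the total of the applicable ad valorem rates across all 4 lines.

34%

Line A: paperboard → 18-1; uncoated → 18-1-2; in sheets → 18-1-2-2. Scheduled 16%. No special measure applies. → 16%.
Line B: paperboard → 18-1; coated → 18-1-1; in sheets → 18-1-1-1. Scheduled 10%. Zerath agreement on 18-2-2-1: 18-1-1-1 not covered. → 10%.
Line C: newsprint → 18-2; uncoated → 18-2-2; in rolls → 18-2-2-2. Scheduled 2%. Ferrule agreement on 18-2: CTH met → 24% available; Ferrule agreement on 18-2: RVC ≥ 65% → 4% available; preference 4% not lower than 2% → no reduction. → 2%.
Line D: newsprint → 18-2; uncoated → 18-2-2; in sheets → 18-2-2-1. Scheduled 6%. Ferrule agreement on 18-2: CTH met → 24% available; Ferrule agreement on 18-2: RVC < 65%; preference 24% not lower than 6% → no reduction. → 6%.
Sum: 16% + 10% + 2% + 6% = 34%.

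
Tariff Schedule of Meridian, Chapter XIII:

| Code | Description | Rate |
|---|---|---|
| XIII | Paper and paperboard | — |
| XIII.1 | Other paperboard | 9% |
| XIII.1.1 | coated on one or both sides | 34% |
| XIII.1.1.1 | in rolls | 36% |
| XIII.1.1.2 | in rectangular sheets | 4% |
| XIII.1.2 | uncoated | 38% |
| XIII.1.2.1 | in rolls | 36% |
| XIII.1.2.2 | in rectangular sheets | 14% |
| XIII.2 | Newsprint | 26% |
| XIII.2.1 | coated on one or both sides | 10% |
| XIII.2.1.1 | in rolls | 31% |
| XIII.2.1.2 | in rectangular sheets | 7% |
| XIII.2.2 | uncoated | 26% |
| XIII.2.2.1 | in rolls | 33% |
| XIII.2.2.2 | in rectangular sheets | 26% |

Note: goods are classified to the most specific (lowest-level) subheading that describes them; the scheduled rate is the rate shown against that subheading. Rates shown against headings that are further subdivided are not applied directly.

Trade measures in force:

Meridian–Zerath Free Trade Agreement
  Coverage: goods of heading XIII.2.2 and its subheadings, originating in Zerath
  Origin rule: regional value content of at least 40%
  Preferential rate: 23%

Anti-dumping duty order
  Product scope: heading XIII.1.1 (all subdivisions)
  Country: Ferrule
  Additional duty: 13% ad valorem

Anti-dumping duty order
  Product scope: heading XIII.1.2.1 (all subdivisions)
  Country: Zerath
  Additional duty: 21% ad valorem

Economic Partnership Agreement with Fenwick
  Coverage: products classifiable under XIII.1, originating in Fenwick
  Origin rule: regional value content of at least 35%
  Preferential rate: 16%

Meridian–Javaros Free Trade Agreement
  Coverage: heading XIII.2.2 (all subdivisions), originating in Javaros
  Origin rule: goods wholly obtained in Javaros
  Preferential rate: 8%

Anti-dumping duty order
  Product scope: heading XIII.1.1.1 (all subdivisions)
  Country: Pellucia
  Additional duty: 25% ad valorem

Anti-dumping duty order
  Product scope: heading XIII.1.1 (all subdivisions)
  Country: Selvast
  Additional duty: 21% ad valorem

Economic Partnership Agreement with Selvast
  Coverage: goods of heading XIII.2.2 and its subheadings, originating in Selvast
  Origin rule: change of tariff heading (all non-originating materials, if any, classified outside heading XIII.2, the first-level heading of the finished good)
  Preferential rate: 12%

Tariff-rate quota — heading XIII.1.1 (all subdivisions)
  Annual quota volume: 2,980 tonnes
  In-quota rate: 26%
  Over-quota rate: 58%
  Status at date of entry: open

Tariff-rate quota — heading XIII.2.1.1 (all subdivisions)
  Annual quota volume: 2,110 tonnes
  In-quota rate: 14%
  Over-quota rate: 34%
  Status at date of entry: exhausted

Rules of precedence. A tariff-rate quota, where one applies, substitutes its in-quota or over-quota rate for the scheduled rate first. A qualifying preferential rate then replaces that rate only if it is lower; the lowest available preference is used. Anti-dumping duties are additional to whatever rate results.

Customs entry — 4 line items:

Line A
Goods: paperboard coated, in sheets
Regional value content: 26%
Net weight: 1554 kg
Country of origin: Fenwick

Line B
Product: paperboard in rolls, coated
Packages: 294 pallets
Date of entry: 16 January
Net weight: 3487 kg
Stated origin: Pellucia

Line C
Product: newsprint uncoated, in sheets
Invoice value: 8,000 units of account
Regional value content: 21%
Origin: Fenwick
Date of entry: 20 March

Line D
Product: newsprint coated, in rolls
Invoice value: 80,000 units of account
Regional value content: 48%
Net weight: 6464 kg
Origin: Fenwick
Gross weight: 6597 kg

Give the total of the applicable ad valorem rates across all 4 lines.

137%

Line A: paperboard → XIII.1; coated → XIII.1.1; in sheets → XIII.1.1.2. Scheduled 4%. quota on XIII.1.1 open → in-quota 26%; Fenwick agreement on XIII.1: RVC < 35%. → 26%.
Line B: paperboard → XIII.1; coated → XIII.1.1; in rolls → XIII.1.1.1. Scheduled 36%. quota on XIII.1.1 open → in-quota 26%; anti-dumping (Pellucia, XIII.1.1.1): +25%; total 26% + 25% = 51%. → 51%.
Line C: newsprint → XIII.2; uncoated → XIII.2.2; in sheets → XIII.2.2.2. Scheduled 26%. Fenwick agreement on XIII.1: XIII.2.2.2 not covered. → 26%.
Line D: newsprint → XIII.2; coated → XIII.2.1; in rolls → XIII.2.1.1. Scheduled 31%. quota on XIII.2.1.1 exhausted → over-quota 34%; Fenwick agreement on XIII.1: XIII.2.1.1 not covered. → 34%.
Sum: 26% + 51% + 26% + 34% = 137%.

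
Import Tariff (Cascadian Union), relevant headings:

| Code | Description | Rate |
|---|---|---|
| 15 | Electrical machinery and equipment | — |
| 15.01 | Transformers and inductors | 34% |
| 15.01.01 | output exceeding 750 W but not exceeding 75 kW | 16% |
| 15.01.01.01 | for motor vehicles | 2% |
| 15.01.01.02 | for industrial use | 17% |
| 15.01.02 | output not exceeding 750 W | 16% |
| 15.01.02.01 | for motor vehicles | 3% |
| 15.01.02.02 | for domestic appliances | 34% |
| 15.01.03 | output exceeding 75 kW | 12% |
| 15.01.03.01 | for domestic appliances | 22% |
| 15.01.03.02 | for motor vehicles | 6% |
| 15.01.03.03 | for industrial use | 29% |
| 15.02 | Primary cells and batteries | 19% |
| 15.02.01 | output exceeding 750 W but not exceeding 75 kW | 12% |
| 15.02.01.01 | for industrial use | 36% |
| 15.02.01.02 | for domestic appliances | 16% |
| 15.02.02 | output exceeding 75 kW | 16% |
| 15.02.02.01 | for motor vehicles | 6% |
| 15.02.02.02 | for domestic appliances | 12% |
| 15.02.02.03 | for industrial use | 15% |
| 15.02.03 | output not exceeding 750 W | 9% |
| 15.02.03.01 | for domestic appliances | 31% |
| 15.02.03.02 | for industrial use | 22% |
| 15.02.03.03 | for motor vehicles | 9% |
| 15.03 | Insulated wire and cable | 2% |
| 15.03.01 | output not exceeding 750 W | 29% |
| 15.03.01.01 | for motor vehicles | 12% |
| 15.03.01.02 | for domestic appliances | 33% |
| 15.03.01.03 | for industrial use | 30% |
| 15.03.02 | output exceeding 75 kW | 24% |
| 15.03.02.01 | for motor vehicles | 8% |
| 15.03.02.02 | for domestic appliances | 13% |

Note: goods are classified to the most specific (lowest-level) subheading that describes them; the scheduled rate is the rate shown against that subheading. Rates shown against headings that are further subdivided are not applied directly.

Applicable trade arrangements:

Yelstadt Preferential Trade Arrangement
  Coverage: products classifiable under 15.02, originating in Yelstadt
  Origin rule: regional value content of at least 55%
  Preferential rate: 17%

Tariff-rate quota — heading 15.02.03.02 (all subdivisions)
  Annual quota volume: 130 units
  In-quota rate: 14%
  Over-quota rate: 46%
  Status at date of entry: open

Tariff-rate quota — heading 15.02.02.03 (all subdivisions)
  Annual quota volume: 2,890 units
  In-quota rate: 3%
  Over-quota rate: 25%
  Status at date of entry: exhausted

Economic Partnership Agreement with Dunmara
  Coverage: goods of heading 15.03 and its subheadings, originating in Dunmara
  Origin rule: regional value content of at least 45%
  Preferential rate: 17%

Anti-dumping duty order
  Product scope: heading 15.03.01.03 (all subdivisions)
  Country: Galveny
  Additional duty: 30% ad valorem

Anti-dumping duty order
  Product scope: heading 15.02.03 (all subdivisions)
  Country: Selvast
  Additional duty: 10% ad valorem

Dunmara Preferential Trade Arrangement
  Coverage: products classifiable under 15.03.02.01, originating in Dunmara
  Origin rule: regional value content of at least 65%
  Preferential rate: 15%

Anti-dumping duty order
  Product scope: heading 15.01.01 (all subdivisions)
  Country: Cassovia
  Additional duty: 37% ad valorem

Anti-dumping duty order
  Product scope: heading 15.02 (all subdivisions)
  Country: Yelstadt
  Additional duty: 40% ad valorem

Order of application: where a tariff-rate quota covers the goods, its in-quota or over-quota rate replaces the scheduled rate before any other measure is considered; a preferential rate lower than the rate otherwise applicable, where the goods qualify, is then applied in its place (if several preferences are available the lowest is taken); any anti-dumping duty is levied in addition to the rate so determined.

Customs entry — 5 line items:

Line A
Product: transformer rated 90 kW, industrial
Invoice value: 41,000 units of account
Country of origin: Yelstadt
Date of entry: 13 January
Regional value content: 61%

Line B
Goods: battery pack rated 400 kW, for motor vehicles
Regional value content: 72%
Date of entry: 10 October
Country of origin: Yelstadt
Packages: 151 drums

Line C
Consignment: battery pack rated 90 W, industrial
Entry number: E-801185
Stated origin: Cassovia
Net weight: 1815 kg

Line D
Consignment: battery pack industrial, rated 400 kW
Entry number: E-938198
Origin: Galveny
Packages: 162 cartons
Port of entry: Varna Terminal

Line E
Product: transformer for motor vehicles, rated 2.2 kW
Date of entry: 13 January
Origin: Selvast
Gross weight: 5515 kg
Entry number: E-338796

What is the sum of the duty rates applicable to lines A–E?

116%

Line A: transformer → 15.01; rated 90 kW → 15.01.03; industrial → 15.01.03.03. Scheduled 29%. Yelstadt agreement on 15.02: 15.01.03.03 not covered. → 29%.
Line B: battery pack → 15.02; rated 400 kW → 15.02.02; for motor vehicles → 15.02.02.01. Scheduled 6%. Yelstadt agreement on 15.02: RVC ≥ 55% → 17% available; preference 17% not lower than 6% → no reduction; anti-dumping (Yelstadt, 15.02): +40%; total 6% + 40% = 46%. → 46%.
Line C: battery pack → 15.02; rated 90 W → 15.02.03; industrial → 15.02.03.02. Scheduled 22%. quota on 15.02.03.02 open → in-quota 14%. → 14%.
Line D: battery pack → 15.02; rated 400 kW → 15.02.02; industrial → 15.02.02.03. Scheduled 15%. quota on 15.02.02.03 exhausted → over-quota 25%. → 25%.
Line E: transformer → 15.01; rated 2.2 kW → 15.01.01; for motor vehicles → 15.01.01.01. Scheduled 2%. No special measure applies. → 2%.
Sum: 29% + 46% + 14% + 25% + 2% = 116%.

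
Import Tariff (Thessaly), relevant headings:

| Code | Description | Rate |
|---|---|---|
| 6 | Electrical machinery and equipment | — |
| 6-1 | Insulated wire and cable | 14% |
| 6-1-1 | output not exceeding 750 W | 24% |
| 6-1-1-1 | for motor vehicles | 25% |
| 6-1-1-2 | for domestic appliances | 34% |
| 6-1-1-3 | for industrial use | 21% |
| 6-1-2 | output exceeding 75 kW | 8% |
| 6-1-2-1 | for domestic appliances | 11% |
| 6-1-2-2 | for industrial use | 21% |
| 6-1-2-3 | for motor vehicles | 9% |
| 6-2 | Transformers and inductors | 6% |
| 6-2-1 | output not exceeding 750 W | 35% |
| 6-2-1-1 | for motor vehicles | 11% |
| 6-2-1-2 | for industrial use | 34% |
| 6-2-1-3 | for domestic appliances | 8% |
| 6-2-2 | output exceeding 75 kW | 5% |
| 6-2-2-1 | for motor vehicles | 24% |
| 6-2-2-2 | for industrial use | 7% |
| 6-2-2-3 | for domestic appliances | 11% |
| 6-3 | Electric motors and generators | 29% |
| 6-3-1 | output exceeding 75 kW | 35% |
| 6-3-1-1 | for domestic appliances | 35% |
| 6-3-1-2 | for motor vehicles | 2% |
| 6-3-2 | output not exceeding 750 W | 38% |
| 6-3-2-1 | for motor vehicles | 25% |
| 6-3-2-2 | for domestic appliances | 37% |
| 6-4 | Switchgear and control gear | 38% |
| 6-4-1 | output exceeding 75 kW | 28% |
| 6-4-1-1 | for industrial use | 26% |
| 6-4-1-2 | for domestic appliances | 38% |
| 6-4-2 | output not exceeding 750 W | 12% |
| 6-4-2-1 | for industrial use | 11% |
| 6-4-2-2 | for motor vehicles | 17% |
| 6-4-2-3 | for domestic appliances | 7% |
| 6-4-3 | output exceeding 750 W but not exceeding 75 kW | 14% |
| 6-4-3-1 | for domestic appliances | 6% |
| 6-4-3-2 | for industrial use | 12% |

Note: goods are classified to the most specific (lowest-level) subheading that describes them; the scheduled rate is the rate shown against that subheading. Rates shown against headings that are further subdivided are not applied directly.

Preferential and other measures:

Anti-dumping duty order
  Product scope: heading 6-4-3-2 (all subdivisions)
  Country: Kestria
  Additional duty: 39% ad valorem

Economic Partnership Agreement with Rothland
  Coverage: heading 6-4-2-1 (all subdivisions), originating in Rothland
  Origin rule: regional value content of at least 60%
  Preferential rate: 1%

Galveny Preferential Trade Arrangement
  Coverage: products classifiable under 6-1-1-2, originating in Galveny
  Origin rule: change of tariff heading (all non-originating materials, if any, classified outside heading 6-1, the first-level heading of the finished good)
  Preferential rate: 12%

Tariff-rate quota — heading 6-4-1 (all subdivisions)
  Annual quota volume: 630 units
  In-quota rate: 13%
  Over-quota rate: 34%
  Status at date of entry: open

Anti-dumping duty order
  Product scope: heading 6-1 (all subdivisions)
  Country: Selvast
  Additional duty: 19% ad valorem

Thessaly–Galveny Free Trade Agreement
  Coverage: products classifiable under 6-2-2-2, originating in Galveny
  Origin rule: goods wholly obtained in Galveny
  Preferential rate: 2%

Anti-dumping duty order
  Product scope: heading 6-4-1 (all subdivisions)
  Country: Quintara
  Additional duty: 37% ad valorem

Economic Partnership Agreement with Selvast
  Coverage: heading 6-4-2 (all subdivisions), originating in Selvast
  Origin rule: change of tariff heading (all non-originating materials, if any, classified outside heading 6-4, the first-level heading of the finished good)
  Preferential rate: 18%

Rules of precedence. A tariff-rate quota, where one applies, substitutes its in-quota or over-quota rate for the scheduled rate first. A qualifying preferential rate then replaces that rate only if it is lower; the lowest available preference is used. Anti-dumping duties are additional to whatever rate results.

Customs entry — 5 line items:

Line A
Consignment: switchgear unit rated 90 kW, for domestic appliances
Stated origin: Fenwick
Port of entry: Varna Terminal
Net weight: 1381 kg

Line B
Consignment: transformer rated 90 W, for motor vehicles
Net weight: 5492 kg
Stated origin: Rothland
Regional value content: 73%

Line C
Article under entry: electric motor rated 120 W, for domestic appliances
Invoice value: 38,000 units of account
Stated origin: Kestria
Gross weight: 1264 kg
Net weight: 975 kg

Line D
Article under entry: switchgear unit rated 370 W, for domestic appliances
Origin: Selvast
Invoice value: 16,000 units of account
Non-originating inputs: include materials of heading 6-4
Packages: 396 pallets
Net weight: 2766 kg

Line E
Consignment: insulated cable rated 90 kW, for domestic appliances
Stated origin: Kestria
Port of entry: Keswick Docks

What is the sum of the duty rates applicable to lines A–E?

Line A: switchgear unit → 6-4; rated 90 kW → 6-4-1; for domestic appliances → 6-4-1-2. Scheduled 38%. quota on 6-4-1 open → in-quota 13%. → 13%.
Line B: transformer → 6-2; rated 90 W → 6-2-1; for motor vehicles → 6-2-1-1. Scheduled 11%. Rothland agreement on 6-4-2-1: 6-2-1-1 not covered. → 11%.
Line C: electric motor → 6-3; rated 120 W → 6-3-2; for domestic appliances → 6-3-2-2. Scheduled 37%. No special measure applies. → 37%.
Line D: switchgear unit → 6-4; rated 370 W → 6-4-2; for domestic appliances → 6-4-2-3. Scheduled 7%. Selvast agreement on 6-4-2: CTH not met. → 7%.
Line E: insulated cable → 6-1; rated 90 kW → 6-1-2; for domestic appliances → 6-1-2-1. Scheduled 11%. No special measure applies. → 11%.
Sum: 13% + 11% + 37% + 7% + 11% = 79%.

79%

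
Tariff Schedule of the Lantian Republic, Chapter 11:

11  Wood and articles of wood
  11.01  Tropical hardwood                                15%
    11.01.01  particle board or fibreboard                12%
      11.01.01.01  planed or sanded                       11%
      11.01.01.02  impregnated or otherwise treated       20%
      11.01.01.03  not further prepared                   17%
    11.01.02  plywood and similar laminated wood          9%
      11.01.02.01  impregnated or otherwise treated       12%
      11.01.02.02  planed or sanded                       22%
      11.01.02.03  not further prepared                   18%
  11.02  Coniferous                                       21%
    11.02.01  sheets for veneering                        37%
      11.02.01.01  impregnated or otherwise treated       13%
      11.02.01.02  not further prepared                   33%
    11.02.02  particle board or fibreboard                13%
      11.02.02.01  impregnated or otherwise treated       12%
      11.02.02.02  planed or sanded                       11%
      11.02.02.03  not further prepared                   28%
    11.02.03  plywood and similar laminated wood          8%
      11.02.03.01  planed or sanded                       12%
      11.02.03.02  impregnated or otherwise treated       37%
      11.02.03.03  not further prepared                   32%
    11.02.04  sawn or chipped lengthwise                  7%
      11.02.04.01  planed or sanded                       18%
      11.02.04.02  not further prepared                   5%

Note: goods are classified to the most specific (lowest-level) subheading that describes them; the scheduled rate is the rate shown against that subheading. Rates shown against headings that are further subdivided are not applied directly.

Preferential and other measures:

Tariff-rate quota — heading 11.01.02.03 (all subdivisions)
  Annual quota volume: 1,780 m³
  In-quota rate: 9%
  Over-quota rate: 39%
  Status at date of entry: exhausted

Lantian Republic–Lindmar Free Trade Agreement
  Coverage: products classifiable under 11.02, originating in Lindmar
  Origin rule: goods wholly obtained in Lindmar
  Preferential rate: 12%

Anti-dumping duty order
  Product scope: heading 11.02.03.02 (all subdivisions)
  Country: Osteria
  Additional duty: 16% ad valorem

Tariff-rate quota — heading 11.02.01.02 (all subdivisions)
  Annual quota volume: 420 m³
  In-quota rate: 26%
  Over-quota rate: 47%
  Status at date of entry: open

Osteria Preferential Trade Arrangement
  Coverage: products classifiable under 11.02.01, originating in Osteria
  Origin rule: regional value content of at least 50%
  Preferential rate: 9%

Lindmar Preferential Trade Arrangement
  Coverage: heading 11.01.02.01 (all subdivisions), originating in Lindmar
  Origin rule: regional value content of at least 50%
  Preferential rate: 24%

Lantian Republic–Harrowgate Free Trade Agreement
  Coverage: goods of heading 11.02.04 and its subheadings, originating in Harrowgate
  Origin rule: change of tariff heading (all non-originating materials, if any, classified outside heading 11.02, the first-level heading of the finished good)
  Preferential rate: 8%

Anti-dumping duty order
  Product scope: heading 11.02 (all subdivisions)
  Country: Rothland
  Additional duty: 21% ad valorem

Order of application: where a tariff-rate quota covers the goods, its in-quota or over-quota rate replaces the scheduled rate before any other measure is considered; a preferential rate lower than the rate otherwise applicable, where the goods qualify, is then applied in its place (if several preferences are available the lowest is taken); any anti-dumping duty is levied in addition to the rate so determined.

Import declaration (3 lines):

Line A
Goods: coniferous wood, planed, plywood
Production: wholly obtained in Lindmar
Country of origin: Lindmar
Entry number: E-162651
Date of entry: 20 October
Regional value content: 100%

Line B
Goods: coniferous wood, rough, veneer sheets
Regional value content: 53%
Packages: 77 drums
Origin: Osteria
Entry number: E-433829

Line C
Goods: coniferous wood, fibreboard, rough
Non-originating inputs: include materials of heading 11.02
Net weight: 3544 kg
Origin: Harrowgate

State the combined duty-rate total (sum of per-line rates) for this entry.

Line A: coniferous → 11.02; plywood → 11.02.03; planed → 11.02.03.01. Scheduled 12%. Lindmar agreement on 11.02: wholly obtained → 12% available; Lindmar agreement on 11.01.02.01: 11.02.03.01 not covered; preference 12% not lower than 12% → no reduction. → 12%.
Line B: coniferous → 11.02; veneer sheets → 11.02.01; rough → 11.02.01.02. Scheduled 33%. quota on 11.02.01.02 open → in-quota 26%; Osteria agreement on 11.02.01: RVC ≥ 50% → 9% available; preferential 9%. → 9%.
Line C: coniferous → 11.02; fibreboard → 11.02.02; rough → 11.02.02.03. Scheduled 28%. Harrowgate agreement on 11.02.04: 11.02.02.03 not covered. → 28%.
Sum: 12% + 9% + 28% = 49%.

49%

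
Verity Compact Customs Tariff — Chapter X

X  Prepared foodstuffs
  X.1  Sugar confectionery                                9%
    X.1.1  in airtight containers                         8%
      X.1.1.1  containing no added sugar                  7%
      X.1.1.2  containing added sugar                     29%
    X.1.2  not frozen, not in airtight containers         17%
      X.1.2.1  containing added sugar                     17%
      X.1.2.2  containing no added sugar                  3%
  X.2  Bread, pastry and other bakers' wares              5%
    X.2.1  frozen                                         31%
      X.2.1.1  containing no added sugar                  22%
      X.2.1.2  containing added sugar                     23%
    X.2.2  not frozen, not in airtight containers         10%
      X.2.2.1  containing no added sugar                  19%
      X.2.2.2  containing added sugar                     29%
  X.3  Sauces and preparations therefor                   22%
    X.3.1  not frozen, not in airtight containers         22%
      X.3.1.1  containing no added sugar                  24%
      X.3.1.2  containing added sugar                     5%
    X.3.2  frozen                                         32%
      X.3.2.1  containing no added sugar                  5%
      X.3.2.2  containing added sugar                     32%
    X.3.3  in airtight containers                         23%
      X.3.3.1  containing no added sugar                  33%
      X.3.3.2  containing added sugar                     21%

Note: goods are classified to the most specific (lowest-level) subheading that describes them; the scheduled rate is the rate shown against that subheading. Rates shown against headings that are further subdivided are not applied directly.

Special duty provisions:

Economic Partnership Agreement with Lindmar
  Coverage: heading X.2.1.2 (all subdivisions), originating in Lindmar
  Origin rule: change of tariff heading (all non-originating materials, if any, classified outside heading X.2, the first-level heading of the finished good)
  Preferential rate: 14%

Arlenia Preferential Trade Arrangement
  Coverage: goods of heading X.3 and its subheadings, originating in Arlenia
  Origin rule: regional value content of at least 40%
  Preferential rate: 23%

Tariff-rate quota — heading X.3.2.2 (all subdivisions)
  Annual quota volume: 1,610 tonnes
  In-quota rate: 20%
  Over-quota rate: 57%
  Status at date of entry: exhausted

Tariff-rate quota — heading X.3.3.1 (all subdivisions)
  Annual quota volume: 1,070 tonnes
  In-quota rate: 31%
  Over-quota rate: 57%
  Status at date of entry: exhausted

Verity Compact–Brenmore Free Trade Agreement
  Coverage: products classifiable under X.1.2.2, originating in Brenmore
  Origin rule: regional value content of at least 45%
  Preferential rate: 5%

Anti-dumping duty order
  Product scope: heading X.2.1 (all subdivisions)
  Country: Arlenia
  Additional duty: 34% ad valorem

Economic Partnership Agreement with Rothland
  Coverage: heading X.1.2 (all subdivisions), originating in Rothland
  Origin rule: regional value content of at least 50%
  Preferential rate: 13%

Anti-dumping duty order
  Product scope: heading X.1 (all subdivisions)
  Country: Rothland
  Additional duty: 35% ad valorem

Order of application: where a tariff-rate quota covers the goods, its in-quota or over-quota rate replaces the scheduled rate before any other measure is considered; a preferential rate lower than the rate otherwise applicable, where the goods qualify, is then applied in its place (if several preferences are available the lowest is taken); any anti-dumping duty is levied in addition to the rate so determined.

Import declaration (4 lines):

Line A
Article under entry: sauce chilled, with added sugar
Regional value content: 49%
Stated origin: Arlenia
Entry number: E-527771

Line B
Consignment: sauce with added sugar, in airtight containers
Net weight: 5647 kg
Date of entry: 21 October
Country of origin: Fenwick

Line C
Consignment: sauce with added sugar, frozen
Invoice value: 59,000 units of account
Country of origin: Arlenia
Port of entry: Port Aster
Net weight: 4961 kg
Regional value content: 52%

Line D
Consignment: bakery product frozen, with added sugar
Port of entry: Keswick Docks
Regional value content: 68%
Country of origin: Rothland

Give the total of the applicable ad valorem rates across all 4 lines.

Line A: sauce → X.3; chilled → X.3.1; with added sugar → X.3.1.2. Scheduled 5%. Arlenia agreement on X.3: RVC ≥ 40% → 23% available; preference 23% not lower than 5% → no reduction. → 5%.
Line B: sauce → X.3; in airtight containers → X.3.3; with added sugar → X.3.3.2. Scheduled 21%. No special measure applies. → 21%.
Line C: sauce → X.3; frozen → X.3.2; with added sugar → X.3.2.2. Scheduled 32%. quota on X.3.2.2 exhausted → over-quota 57%; Arlenia agreement on X.3: RVC ≥ 40% → 23% available; preferential 23%. → 23%.
Line D: bakery product → X.2; frozen → X.2.1; with added sugar → X.2.1.2. Scheduled 23%. Rothland agreement on X.1.2: X.2.1.2 not covered. → 23%.
Sum: 5% + 21% + 23% + 23% = 72%.

72%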